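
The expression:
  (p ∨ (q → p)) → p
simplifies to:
p ∨ q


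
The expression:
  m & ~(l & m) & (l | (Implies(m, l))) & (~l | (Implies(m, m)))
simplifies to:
False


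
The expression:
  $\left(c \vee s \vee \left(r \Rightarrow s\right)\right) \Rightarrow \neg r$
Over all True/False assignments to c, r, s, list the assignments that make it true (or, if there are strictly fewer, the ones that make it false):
is false only for:
  c=False, r=True, s=True;
  c=True, r=True, s=False;
  c=True, r=True, s=True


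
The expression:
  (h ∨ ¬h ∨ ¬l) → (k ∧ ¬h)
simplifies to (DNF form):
k ∧ ¬h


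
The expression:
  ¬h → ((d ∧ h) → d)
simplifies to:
True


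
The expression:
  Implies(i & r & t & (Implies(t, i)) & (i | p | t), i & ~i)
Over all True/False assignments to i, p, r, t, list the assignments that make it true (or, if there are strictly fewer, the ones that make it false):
is false only for:
  i=True, p=False, r=True, t=True;
  i=True, p=True, r=True, t=True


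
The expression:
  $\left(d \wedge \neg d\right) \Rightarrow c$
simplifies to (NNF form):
$\text{True}$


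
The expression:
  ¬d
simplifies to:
¬d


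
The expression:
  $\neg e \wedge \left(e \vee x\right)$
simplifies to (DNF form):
$x \wedge \neg e$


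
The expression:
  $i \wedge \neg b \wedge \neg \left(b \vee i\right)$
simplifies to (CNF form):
$\text{False}$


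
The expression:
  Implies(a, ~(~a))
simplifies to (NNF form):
True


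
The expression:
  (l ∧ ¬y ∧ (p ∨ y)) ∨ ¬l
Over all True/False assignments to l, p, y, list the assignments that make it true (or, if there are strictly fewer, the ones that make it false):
is false only for:
  l=True, p=False, y=False;
  l=True, p=False, y=True;
  l=True, p=True, y=True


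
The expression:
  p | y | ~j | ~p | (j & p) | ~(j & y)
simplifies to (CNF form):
True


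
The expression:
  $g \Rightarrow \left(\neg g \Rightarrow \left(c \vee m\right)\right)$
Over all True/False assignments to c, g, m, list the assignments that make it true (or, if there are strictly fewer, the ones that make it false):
is always true.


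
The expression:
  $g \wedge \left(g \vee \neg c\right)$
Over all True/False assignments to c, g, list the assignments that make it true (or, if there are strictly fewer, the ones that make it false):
is true only for:
  c=False, g=True;
  c=True, g=True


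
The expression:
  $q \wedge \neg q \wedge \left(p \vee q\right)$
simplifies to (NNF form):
$\text{False}$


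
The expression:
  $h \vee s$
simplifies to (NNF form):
$h \vee s$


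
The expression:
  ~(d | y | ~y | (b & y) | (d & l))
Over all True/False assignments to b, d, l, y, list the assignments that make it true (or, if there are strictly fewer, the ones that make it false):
is never true.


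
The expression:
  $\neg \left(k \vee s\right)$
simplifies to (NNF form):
$\neg k \wedge \neg s$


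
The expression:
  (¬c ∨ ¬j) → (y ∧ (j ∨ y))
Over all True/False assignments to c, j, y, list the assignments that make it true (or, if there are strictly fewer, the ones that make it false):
is false only for:
  c=False, j=False, y=False;
  c=False, j=True, y=False;
  c=True, j=False, y=False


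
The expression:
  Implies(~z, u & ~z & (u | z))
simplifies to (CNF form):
u | z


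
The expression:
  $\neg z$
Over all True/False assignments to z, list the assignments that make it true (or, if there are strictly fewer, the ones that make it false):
is true only for:
  z=False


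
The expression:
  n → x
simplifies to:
x ∨ ¬n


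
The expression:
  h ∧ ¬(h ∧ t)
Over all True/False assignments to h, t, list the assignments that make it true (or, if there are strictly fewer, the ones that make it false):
is true only for:
  h=True, t=False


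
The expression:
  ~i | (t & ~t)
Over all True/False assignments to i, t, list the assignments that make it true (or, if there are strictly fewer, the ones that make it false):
is true only for:
  i=False, t=False;
  i=False, t=True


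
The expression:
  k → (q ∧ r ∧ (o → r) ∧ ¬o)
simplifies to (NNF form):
(q ∧ r ∧ ¬o) ∨ ¬k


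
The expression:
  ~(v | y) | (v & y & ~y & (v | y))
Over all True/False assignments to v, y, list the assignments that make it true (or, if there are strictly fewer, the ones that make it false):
is true only for:
  v=False, y=False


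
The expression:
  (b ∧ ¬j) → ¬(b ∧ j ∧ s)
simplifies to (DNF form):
True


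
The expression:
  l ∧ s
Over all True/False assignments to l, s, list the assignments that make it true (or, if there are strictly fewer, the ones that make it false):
is true only for:
  l=True, s=True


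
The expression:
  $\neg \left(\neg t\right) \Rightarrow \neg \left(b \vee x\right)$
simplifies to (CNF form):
$\left(\neg b \vee \neg t\right) \wedge \left(\neg t \vee \neg x\right)$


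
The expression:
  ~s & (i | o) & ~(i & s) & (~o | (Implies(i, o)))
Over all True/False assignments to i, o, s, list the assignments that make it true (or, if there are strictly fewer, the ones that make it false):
is true only for:
  i=False, o=True, s=False;
  i=True, o=False, s=False;
  i=True, o=True, s=False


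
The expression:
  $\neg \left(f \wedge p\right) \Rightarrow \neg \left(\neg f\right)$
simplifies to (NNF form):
$f$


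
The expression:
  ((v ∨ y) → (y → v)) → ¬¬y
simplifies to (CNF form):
y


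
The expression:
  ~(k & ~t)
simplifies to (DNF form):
t | ~k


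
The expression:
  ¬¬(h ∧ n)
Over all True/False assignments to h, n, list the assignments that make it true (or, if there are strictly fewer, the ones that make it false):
is true only for:
  h=True, n=True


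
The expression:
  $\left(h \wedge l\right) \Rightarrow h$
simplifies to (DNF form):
$\text{True}$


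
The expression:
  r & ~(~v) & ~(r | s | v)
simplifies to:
False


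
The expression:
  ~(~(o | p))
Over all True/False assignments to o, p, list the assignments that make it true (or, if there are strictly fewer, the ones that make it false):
is false only for:
  o=False, p=False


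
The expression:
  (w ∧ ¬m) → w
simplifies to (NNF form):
True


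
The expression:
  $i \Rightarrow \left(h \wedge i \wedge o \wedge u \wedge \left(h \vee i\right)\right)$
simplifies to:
$\left(h \wedge o \wedge u\right) \vee \neg i$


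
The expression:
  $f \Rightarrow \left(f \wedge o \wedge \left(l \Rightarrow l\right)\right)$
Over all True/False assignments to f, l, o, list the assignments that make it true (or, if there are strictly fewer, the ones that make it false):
is false only for:
  f=True, l=False, o=False;
  f=True, l=True, o=False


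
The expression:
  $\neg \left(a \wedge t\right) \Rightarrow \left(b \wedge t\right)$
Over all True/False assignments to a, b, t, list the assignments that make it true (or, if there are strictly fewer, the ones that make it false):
is true only for:
  a=False, b=True, t=True;
  a=True, b=False, t=True;
  a=True, b=True, t=True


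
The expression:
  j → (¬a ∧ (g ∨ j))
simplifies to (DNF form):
¬a ∨ ¬j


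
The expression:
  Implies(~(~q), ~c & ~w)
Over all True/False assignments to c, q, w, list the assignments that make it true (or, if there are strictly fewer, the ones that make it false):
is false only for:
  c=False, q=True, w=True;
  c=True, q=True, w=False;
  c=True, q=True, w=True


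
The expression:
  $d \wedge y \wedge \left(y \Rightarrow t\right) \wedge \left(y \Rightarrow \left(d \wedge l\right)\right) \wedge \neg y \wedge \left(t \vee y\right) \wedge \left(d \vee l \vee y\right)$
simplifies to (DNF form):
$\text{False}$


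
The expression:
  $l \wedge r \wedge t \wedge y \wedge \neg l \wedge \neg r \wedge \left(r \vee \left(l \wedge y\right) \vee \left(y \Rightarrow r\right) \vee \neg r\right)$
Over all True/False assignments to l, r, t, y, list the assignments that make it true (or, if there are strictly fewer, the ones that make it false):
is never true.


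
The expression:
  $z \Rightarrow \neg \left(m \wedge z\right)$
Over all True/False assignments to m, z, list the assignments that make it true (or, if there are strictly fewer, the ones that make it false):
is false only for:
  m=True, z=True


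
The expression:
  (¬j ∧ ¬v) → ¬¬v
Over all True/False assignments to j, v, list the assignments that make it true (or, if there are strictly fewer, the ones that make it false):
is false only for:
  j=False, v=False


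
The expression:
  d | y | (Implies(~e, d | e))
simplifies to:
d | e | y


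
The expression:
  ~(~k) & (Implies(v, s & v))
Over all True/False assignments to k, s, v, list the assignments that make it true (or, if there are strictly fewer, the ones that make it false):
is true only for:
  k=True, s=False, v=False;
  k=True, s=True, v=False;
  k=True, s=True, v=True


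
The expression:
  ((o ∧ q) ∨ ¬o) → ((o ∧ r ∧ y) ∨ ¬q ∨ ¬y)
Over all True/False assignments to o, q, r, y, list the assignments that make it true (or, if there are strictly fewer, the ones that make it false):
is false only for:
  o=False, q=True, r=False, y=True;
  o=False, q=True, r=True, y=True;
  o=True, q=True, r=False, y=True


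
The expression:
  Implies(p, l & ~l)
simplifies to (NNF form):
~p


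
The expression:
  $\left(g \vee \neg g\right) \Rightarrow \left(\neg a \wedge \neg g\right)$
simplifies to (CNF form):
$\neg a \wedge \neg g$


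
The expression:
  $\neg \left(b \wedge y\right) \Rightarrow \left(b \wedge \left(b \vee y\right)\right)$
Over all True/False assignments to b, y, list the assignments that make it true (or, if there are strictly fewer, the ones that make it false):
is true only for:
  b=True, y=False;
  b=True, y=True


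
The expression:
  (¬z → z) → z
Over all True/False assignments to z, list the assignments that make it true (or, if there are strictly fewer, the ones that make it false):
is always true.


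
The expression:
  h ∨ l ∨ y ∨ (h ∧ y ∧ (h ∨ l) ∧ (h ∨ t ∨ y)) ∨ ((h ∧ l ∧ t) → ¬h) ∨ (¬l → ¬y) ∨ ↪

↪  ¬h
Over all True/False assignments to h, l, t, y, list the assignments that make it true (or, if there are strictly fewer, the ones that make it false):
is always true.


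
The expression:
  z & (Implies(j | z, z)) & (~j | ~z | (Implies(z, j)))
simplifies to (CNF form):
z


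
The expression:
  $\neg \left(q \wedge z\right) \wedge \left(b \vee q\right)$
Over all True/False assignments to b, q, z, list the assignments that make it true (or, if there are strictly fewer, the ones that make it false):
is true only for:
  b=False, q=True, z=False;
  b=True, q=False, z=False;
  b=True, q=False, z=True;
  b=True, q=True, z=False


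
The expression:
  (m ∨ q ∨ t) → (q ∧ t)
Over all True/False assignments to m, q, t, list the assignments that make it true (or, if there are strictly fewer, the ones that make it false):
is true only for:
  m=False, q=False, t=False;
  m=False, q=True, t=True;
  m=True, q=True, t=True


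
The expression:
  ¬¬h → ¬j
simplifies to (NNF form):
¬h ∨ ¬j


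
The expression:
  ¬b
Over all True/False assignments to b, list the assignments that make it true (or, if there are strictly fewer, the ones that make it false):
is true only for:
  b=False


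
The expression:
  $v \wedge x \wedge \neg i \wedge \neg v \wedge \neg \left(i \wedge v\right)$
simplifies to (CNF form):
$\text{False}$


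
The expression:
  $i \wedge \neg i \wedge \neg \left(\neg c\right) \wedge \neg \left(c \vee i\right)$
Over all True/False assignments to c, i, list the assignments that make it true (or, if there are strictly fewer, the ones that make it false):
is never true.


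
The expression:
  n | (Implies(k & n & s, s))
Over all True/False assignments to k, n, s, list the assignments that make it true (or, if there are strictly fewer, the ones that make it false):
is always true.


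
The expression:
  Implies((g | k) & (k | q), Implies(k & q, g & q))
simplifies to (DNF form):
g | ~k | ~q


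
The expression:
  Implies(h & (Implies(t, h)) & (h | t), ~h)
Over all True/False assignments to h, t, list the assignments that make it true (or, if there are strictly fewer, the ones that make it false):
is true only for:
  h=False, t=False;
  h=False, t=True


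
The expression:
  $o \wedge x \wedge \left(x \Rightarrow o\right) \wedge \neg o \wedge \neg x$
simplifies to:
$\text{False}$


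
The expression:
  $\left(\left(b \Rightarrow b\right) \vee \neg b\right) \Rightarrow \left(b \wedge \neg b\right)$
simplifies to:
$\text{False}$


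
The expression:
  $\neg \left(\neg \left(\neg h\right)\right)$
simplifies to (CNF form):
$\neg h$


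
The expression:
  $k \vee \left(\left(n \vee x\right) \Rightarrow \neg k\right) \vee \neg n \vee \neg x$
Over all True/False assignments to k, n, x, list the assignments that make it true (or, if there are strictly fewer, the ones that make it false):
is always true.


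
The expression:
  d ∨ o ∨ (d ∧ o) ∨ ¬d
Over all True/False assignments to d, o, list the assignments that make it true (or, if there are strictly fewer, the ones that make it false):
is always true.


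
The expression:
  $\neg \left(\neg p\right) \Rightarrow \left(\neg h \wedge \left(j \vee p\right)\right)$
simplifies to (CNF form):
$\neg h \vee \neg p$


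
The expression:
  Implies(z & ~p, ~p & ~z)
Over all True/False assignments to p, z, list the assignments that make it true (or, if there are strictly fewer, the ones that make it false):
is false only for:
  p=False, z=True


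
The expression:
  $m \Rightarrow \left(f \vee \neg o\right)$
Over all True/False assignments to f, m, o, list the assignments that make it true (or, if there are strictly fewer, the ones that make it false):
is false only for:
  f=False, m=True, o=True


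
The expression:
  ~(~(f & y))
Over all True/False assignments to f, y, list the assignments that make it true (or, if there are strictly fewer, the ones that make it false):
is true only for:
  f=True, y=True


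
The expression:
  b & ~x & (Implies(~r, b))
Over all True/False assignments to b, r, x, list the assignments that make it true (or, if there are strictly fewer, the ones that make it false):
is true only for:
  b=True, r=False, x=False;
  b=True, r=True, x=False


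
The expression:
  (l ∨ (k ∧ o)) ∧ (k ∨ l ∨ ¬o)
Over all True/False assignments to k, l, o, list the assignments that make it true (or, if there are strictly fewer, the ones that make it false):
is false only for:
  k=False, l=False, o=False;
  k=False, l=False, o=True;
  k=True, l=False, o=False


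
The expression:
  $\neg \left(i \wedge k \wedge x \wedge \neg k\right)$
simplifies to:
$\text{True}$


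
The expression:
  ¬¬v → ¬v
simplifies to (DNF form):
¬v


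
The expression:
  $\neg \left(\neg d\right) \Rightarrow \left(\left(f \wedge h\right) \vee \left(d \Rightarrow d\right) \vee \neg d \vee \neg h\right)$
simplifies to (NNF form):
$\text{True}$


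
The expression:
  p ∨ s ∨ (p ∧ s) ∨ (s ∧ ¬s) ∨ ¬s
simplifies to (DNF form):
True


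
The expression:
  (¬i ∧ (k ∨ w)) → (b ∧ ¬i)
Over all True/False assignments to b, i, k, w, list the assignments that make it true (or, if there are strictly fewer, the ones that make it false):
is false only for:
  b=False, i=False, k=False, w=True;
  b=False, i=False, k=True, w=False;
  b=False, i=False, k=True, w=True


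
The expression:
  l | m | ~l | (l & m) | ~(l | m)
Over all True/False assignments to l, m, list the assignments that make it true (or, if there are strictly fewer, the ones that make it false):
is always true.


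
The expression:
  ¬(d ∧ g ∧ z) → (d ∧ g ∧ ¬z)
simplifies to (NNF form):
d ∧ g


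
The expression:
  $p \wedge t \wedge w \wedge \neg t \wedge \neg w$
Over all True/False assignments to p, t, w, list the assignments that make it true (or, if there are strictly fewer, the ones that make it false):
is never true.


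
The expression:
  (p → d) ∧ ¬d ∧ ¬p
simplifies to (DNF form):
¬d ∧ ¬p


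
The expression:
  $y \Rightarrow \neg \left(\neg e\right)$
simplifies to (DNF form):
$e \vee \neg y$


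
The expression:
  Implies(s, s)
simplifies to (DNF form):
True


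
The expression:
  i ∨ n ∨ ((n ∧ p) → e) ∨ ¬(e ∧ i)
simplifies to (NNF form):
True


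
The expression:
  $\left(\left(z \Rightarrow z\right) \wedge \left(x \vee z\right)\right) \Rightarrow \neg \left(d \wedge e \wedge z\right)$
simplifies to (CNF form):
$\neg d \vee \neg e \vee \neg z$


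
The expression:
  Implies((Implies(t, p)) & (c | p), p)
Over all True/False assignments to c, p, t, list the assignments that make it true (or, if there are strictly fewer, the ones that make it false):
is false only for:
  c=True, p=False, t=False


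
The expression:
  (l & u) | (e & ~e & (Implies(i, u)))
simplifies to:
l & u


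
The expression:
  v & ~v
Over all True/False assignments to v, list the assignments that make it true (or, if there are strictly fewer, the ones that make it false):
is never true.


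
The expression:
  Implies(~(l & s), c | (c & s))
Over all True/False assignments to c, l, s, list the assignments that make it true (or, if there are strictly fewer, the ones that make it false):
is false only for:
  c=False, l=False, s=False;
  c=False, l=False, s=True;
  c=False, l=True, s=False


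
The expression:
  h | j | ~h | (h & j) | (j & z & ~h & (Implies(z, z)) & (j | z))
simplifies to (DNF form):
True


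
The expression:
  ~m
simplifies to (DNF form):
~m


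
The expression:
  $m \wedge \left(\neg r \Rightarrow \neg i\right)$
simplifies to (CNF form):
$m \wedge \left(r \vee \neg i\right)$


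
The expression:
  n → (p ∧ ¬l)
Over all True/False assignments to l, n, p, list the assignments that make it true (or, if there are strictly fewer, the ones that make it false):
is false only for:
  l=False, n=True, p=False;
  l=True, n=True, p=False;
  l=True, n=True, p=True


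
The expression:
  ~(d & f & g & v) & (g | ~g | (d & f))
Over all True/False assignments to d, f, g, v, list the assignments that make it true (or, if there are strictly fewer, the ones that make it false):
is false only for:
  d=True, f=True, g=True, v=True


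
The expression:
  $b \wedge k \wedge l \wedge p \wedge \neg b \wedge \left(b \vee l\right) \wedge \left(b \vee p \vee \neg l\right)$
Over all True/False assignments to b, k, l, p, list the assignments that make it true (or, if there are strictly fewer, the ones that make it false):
is never true.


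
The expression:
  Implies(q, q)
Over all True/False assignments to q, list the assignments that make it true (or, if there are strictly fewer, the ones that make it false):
is always true.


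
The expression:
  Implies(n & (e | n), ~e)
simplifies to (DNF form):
~e | ~n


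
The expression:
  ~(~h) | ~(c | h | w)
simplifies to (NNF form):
h | (~c & ~w)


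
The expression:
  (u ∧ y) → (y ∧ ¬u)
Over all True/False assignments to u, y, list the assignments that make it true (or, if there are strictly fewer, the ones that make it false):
is false only for:
  u=True, y=True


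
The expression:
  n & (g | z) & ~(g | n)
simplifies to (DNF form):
False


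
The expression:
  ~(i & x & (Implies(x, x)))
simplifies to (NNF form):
~i | ~x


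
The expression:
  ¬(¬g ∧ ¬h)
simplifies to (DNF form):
g ∨ h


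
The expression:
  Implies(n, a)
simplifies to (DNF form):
a | ~n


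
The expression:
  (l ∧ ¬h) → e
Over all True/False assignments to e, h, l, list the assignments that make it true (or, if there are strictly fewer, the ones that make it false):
is false only for:
  e=False, h=False, l=True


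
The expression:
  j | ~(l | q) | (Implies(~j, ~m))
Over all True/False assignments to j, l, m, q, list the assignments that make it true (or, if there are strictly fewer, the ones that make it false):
is false only for:
  j=False, l=False, m=True, q=True;
  j=False, l=True, m=True, q=False;
  j=False, l=True, m=True, q=True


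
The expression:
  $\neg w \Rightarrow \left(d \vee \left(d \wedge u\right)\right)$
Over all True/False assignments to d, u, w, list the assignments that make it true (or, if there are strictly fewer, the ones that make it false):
is false only for:
  d=False, u=False, w=False;
  d=False, u=True, w=False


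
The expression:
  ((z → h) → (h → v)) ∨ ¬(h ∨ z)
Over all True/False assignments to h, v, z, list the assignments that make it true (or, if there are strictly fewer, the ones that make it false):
is false only for:
  h=True, v=False, z=False;
  h=True, v=False, z=True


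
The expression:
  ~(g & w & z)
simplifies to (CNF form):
~g | ~w | ~z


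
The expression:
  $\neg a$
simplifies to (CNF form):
$\neg a$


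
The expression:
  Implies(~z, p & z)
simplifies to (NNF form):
z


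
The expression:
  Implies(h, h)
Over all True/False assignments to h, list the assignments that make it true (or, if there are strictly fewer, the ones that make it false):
is always true.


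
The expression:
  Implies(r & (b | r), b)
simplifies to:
b | ~r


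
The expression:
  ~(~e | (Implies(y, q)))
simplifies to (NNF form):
e & y & ~q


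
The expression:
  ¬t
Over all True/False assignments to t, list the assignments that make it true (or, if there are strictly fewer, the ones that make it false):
is true only for:
  t=False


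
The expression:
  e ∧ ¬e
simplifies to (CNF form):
False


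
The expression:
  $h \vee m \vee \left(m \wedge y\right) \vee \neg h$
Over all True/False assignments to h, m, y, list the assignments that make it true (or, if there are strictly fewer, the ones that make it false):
is always true.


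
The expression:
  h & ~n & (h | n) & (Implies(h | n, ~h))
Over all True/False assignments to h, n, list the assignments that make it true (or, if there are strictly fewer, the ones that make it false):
is never true.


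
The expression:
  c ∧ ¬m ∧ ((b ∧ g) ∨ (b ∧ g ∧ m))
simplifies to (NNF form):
b ∧ c ∧ g ∧ ¬m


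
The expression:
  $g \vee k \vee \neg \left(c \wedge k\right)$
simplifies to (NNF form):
$\text{True}$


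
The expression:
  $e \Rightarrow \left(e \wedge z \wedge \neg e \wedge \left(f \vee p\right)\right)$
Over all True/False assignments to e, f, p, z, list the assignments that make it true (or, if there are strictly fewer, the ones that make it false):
is true only for:
  e=False, f=False, p=False, z=False;
  e=False, f=False, p=False, z=True;
  e=False, f=False, p=True, z=False;
  e=False, f=False, p=True, z=True;
  e=False, f=True, p=False, z=False;
  e=False, f=True, p=False, z=True;
  e=False, f=True, p=True, z=False;
  e=False, f=True, p=True, z=True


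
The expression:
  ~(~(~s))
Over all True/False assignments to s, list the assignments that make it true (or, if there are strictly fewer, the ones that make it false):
is true only for:
  s=False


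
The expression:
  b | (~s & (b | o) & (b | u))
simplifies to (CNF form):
(b | o) & (b | u) & (b | ~s)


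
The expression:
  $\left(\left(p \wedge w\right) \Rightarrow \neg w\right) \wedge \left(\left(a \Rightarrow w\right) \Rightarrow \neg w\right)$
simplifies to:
$\neg w$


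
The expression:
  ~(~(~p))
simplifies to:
~p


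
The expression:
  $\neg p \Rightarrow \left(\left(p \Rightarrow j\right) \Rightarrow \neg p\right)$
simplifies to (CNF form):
$\text{True}$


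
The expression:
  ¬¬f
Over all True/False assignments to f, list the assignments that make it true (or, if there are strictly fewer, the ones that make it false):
is true only for:
  f=True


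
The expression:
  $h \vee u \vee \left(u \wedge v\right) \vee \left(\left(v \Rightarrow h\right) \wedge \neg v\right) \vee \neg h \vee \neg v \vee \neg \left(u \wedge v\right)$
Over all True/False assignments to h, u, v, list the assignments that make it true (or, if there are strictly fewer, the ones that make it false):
is always true.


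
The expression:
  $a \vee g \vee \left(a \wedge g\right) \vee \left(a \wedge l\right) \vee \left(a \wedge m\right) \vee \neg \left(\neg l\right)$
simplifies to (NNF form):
$a \vee g \vee l$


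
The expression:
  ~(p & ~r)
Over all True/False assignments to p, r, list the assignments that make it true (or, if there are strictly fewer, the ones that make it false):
is false only for:
  p=True, r=False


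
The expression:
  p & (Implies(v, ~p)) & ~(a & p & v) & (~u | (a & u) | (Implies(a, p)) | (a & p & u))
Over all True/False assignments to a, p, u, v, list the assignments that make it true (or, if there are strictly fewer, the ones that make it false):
is true only for:
  a=False, p=True, u=False, v=False;
  a=False, p=True, u=True, v=False;
  a=True, p=True, u=False, v=False;
  a=True, p=True, u=True, v=False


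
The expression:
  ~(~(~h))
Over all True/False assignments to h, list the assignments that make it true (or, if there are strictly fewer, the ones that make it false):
is true only for:
  h=False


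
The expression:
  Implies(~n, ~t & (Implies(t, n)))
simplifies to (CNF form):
n | ~t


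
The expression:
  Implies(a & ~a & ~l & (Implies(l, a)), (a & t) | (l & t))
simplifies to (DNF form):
True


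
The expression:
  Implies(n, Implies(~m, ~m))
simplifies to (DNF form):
True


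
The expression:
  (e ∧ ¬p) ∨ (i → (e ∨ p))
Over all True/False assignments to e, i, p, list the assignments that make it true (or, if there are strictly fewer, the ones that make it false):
is false only for:
  e=False, i=True, p=False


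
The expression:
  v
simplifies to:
v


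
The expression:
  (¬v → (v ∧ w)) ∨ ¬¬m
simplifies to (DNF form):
m ∨ v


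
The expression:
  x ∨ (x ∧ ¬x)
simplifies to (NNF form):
x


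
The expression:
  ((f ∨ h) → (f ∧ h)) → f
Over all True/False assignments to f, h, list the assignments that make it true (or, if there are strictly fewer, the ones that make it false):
is false only for:
  f=False, h=False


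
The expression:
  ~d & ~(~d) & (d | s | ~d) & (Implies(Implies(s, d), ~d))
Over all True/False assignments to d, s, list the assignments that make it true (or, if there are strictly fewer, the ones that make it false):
is never true.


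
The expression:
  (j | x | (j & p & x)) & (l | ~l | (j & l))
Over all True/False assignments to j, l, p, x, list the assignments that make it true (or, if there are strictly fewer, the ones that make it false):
is false only for:
  j=False, l=False, p=False, x=False;
  j=False, l=False, p=True, x=False;
  j=False, l=True, p=False, x=False;
  j=False, l=True, p=True, x=False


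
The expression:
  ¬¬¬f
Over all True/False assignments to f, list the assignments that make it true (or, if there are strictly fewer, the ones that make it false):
is true only for:
  f=False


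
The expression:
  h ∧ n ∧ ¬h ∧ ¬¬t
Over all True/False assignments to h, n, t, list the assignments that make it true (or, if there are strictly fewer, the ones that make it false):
is never true.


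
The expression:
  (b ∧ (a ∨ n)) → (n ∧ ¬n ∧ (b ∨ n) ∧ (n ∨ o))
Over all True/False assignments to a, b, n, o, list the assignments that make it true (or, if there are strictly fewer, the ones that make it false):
is false only for:
  a=False, b=True, n=True, o=False;
  a=False, b=True, n=True, o=True;
  a=True, b=True, n=False, o=False;
  a=True, b=True, n=False, o=True;
  a=True, b=True, n=True, o=False;
  a=True, b=True, n=True, o=True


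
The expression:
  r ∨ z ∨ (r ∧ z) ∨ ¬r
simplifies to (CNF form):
True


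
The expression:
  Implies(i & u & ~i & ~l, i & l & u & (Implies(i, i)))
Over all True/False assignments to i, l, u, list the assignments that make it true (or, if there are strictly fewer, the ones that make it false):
is always true.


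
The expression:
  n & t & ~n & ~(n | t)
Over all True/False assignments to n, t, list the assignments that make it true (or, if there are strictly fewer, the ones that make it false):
is never true.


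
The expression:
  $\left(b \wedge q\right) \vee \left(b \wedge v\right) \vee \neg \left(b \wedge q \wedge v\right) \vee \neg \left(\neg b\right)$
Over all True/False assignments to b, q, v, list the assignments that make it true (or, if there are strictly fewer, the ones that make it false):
is always true.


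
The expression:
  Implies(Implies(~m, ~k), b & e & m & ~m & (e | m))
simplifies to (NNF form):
k & ~m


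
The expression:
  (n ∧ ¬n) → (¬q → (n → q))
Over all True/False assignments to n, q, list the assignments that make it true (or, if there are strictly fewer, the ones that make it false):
is always true.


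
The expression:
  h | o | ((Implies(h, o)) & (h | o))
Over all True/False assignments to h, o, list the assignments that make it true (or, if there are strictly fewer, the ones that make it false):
is false only for:
  h=False, o=False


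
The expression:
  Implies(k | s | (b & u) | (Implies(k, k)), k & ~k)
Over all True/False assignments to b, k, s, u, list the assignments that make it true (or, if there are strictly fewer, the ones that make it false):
is never true.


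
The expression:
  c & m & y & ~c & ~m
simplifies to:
False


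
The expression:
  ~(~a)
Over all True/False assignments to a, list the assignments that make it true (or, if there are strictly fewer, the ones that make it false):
is true only for:
  a=True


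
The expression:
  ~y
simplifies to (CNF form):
~y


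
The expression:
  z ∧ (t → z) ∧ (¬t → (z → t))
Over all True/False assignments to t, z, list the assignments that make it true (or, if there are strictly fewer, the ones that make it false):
is true only for:
  t=True, z=True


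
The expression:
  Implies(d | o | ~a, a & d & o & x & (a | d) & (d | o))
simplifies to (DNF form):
(a & d & o & x) | (a & ~d & ~o)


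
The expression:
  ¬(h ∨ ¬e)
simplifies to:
e ∧ ¬h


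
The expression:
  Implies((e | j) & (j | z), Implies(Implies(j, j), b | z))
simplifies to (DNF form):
b | z | ~j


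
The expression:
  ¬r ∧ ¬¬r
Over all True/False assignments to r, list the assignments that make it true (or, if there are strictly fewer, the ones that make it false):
is never true.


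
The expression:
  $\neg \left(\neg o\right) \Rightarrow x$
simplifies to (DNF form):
$x \vee \neg o$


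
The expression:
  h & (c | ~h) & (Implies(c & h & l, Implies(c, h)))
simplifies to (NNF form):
c & h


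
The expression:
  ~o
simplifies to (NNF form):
~o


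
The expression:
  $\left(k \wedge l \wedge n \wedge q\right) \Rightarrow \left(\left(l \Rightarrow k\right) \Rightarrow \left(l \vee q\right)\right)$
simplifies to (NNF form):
$\text{True}$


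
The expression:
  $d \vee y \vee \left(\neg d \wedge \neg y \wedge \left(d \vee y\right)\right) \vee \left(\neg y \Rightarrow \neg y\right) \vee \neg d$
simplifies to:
$\text{True}$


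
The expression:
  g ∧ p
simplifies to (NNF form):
g ∧ p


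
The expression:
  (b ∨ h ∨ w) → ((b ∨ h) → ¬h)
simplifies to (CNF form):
¬h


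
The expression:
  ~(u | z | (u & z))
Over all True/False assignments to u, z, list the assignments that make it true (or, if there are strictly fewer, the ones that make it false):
is true only for:
  u=False, z=False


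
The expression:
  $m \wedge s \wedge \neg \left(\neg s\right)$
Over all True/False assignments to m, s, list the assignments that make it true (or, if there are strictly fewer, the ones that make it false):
is true only for:
  m=True, s=True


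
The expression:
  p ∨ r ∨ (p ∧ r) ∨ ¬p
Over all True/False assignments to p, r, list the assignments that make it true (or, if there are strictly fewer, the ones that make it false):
is always true.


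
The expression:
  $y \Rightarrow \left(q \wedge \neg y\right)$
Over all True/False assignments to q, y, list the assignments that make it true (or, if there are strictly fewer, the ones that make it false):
is true only for:
  q=False, y=False;
  q=True, y=False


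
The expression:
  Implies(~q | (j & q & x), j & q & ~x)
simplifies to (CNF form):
q & (~j | ~x)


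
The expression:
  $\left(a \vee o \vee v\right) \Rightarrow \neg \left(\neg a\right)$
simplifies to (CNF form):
$\left(a \vee \neg o\right) \wedge \left(a \vee \neg v\right)$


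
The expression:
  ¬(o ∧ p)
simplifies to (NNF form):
¬o ∨ ¬p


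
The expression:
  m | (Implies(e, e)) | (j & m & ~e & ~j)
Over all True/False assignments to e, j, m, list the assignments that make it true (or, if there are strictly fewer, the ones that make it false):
is always true.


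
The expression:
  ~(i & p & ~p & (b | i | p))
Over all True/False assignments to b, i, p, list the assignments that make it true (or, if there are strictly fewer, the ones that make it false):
is always true.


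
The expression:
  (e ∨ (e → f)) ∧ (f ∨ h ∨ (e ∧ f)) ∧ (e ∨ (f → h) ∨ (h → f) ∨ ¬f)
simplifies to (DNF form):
f ∨ h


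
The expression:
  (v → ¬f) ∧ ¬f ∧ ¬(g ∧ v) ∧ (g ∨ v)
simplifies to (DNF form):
(g ∧ ¬f ∧ ¬v) ∨ (v ∧ ¬f ∧ ¬g)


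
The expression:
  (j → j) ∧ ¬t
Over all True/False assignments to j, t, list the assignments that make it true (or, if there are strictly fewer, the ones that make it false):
is true only for:
  j=False, t=False;
  j=True, t=False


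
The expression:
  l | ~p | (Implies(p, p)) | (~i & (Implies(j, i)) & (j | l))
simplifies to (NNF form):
True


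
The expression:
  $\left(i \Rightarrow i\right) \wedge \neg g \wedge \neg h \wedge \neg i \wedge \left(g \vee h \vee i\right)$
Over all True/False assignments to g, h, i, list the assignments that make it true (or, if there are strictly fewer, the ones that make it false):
is never true.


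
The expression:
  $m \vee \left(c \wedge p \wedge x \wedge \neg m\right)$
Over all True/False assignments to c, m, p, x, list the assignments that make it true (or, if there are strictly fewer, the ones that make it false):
is false only for:
  c=False, m=False, p=False, x=False;
  c=False, m=False, p=False, x=True;
  c=False, m=False, p=True, x=False;
  c=False, m=False, p=True, x=True;
  c=True, m=False, p=False, x=False;
  c=True, m=False, p=False, x=True;
  c=True, m=False, p=True, x=False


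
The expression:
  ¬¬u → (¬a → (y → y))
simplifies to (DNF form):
True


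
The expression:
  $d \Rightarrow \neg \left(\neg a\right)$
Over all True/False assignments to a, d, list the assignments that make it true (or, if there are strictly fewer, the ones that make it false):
is false only for:
  a=False, d=True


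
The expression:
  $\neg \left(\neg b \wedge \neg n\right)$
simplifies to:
$b \vee n$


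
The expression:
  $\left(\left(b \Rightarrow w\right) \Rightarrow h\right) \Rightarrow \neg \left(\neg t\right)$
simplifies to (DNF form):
$t \vee \left(w \wedge \neg h\right) \vee \left(\neg b \wedge \neg h\right)$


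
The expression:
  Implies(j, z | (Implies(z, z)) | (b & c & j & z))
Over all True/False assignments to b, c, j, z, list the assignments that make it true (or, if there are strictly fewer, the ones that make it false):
is always true.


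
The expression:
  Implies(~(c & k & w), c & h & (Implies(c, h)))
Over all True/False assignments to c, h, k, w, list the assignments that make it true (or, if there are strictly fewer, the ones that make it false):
is true only for:
  c=True, h=False, k=True, w=True;
  c=True, h=True, k=False, w=False;
  c=True, h=True, k=False, w=True;
  c=True, h=True, k=True, w=False;
  c=True, h=True, k=True, w=True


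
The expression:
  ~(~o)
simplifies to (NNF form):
o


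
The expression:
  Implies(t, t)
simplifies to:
True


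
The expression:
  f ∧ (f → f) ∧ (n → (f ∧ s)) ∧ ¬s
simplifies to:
f ∧ ¬n ∧ ¬s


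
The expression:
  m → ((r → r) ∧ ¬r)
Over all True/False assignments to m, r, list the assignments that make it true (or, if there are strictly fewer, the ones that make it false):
is false only for:
  m=True, r=True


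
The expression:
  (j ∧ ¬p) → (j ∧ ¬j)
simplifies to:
p ∨ ¬j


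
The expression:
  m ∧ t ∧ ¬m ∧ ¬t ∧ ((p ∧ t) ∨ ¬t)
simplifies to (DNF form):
False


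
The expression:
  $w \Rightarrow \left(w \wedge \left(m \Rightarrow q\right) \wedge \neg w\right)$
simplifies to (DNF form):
$\neg w$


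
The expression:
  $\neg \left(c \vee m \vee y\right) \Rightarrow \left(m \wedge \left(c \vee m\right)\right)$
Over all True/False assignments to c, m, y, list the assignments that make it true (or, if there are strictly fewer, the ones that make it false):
is false only for:
  c=False, m=False, y=False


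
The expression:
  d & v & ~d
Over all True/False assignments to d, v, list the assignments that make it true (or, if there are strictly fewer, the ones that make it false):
is never true.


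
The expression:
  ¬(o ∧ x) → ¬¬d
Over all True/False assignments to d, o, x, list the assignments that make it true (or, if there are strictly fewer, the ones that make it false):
is false only for:
  d=False, o=False, x=False;
  d=False, o=False, x=True;
  d=False, o=True, x=False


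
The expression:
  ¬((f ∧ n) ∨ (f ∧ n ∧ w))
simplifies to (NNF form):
¬f ∨ ¬n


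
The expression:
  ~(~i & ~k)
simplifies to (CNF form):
i | k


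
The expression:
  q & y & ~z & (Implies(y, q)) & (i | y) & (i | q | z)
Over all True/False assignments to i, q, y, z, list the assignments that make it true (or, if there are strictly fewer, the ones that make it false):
is true only for:
  i=False, q=True, y=True, z=False;
  i=True, q=True, y=True, z=False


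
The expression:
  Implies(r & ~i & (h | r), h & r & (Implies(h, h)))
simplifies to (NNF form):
h | i | ~r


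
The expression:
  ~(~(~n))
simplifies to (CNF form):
~n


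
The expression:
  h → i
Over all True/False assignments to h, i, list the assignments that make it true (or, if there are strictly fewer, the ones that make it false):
is false only for:
  h=True, i=False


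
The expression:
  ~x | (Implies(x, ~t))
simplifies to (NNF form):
~t | ~x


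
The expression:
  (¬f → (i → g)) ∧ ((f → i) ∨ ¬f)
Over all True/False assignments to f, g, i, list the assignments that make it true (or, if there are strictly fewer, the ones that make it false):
is false only for:
  f=False, g=False, i=True;
  f=True, g=False, i=False;
  f=True, g=True, i=False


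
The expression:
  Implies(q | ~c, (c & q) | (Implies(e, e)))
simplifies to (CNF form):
True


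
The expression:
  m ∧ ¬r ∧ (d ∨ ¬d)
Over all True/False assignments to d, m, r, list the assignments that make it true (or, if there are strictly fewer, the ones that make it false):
is true only for:
  d=False, m=True, r=False;
  d=True, m=True, r=False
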